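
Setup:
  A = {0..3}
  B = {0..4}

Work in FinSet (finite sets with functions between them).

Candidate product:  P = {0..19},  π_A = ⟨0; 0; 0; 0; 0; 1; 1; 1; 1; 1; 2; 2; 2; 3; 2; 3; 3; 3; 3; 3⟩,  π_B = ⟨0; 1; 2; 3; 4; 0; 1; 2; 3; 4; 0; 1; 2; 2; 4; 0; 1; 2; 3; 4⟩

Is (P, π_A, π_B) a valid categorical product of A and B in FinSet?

|A|·|B| = 4·5 = 20;  |P| = 20
Check the pairing map k ↦ (π_A(k), π_B(k)):
  0 -> (0,0)
  1 -> (0,1)
  2 -> (0,2)
  3 -> (0,3)
  4 -> (0,4)
  5 -> (1,0)
  6 -> (1,1)
  7 -> (1,2)
  8 -> (1,3)
  9 -> (1,4)
  10 -> (2,0)
  11 -> (2,1)
  12 -> (2,2)
  13 -> (3,2)
  14 -> (2,4)
  15 -> (3,0)
  16 -> (3,1)
  17 -> (3,2)  ✗ repeats pair of k=13
  18 -> (3,3)
  19 -> (3,4)
distinct pairs in image: 19 / 20 needed
  → (3,2) hit at k=13 and k=17

Answer: NOT A VALID PRODUCT — duplicate pair at indices 17,13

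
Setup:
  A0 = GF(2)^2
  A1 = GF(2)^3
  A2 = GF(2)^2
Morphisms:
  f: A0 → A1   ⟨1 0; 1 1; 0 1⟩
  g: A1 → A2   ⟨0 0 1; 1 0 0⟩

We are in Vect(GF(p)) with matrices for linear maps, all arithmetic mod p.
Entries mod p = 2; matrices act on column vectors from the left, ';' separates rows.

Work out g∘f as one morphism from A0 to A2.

Answer: ⟨0 1; 1 0⟩

Derivation:
  e0=⟨1,0⟩ f→⟨1,1,0⟩ g→⟨0,1⟩
  e1=⟨0,1⟩ f→⟨0,1,1⟩ g→⟨1,0⟩
composite: ⟨0 1; 1 0⟩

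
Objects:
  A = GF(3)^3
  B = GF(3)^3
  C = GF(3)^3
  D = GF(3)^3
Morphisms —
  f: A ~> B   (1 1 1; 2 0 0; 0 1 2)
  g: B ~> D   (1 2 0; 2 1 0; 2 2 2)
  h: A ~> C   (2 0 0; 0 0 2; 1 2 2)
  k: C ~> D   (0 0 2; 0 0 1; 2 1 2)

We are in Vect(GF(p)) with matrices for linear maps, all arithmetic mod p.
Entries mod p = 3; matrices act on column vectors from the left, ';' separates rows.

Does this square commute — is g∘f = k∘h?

Answer: COMMUTES

Work:
1) trace f;g:
  e0=⟨1,0,0⟩ f~>⟨1,2,0⟩ g~>⟨2,1,0⟩
  e1=⟨0,1,0⟩ f~>⟨1,0,1⟩ g~>⟨1,2,1⟩
  e2=⟨0,0,1⟩ f~>⟨1,0,2⟩ g~>⟨1,2,0⟩
  composite₁ = (2 1 1; 1 2 2; 0 1 0)
2) trace h;k:
  e0=⟨1,0,0⟩ h~>⟨2,0,1⟩ k~>⟨2,1,0⟩
  e1=⟨0,1,0⟩ h~>⟨0,0,2⟩ k~>⟨1,2,1⟩
  e2=⟨0,0,1⟩ h~>⟨0,2,2⟩ k~>⟨1,2,0⟩
  composite₂ = (2 1 1; 1 2 2; 0 1 0)
Equal? same morphism ✓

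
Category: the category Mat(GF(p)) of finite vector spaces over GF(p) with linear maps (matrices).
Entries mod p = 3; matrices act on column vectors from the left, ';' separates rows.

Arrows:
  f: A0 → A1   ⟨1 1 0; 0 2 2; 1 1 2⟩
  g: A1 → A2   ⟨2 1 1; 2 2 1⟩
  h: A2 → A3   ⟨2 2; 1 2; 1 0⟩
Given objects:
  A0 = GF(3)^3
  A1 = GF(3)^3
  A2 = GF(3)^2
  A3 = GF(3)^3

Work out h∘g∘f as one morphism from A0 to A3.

Answer: ⟨0 0 2; 0 1 1; 0 2 1⟩

Derivation:
  e0=⟨1,0,0⟩ f→⟨1,0,1⟩ g→⟨0,0⟩ h→⟨0,0,0⟩
  e1=⟨0,1,0⟩ f→⟨1,2,1⟩ g→⟨2,1⟩ h→⟨0,1,2⟩
  e2=⟨0,0,1⟩ f→⟨0,2,2⟩ g→⟨1,0⟩ h→⟨2,1,1⟩
result: ⟨0 0 2; 0 1 1; 0 2 1⟩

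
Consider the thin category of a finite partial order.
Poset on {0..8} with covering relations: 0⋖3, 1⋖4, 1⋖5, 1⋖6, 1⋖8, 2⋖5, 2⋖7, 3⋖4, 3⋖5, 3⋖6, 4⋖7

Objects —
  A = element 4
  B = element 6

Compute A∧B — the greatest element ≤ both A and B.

Answer: NO MEET EXISTS

Trace:
Common predecessors of 4,6: {0,1,3}
  maximal lower bounds 1 and 3 are incomparable: neither 1<=3 nor 3<=1
→ no greatest lower bound exists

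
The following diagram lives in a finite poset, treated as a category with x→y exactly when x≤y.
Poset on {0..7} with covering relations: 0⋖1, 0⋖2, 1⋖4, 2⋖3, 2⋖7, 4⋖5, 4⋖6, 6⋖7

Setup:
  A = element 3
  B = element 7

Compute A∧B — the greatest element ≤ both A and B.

Answer: A∧B = 2

Trace:
{x : x<=A ∧ x<=B} = {0,2}  (A=3, B=7)
  0 <= 2
  2 <= 2
glb = 2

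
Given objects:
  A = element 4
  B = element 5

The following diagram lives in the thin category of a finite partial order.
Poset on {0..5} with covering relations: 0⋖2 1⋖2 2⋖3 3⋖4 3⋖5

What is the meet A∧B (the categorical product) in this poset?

{x : x≤A ∧ x≤B} = {0,1,2,3}  (A=4, B=5)
  0 ≤ 3
  1 ≤ 3
  2 ≤ 3
  3 ≤ 3
glb = 3

Answer: A∧B = 3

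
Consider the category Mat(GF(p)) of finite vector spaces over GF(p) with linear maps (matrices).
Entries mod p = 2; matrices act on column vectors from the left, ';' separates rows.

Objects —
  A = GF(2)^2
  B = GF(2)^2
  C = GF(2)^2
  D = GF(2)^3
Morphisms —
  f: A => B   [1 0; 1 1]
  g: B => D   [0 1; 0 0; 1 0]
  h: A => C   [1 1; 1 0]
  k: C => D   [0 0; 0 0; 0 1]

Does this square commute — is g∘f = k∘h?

1) trace f;g:
  e0=[1,0] f=>[1,1] g=>[1,0,1]
  e1=[0,1] f=>[0,1] g=>[1,0,0]
  ⟦path⟧₁ = [1 1; 0 0; 1 0]
2) trace h;k:
  e0=[1,0] h=>[1,1] k=>[0,0,1]
  e1=[0,1] h=>[1,0] k=>[0,0,0]
  ⟦path⟧₂ = [0 0; 0 0; 1 0]
Equal? differ; not commutative

Answer: DOES NOT COMMUTE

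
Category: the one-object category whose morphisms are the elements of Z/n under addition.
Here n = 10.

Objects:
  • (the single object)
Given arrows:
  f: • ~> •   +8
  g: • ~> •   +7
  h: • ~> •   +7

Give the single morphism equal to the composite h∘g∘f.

Answer: +2

Derivation:
  0 +8≡8 +7≡5 +7≡2  (mod 10)
result: +2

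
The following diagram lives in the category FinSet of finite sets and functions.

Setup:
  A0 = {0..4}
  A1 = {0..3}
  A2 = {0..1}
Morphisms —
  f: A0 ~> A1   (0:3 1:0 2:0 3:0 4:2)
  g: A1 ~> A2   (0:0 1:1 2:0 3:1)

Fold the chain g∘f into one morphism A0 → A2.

Answer: (0:1 1:0 2:0 3:0 4:0)

Trace:
  0 f~>3 g~>1
  1 f~>0 g~>0
  2 f~>0 g~>0
  3 f~>0 g~>0
  4 f~>2 g~>0
composite: (0:1 1:0 2:0 3:0 4:0)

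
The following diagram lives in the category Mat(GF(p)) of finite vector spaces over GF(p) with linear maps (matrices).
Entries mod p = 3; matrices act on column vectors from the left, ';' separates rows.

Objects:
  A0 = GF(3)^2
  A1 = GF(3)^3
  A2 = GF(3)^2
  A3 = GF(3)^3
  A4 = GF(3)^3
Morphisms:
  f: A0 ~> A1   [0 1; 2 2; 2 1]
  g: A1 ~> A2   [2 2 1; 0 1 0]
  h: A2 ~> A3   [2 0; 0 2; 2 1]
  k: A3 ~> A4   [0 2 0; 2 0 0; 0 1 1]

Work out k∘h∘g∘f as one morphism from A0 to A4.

Answer: [2 2; 0 1; 0 2]

Trace:
  e0=(1,0) f~>(0,2,2) g~>(0,2) h~>(0,1,2) k~>(2,0,0)
  e1=(0,1) f~>(1,2,1) g~>(1,2) h~>(2,1,1) k~>(2,1,2)
composite: [2 2; 0 1; 0 2]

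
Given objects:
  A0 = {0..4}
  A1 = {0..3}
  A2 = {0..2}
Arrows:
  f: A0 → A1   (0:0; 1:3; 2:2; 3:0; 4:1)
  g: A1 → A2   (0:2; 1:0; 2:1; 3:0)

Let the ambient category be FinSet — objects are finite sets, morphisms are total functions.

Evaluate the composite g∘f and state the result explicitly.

Answer: (0:2; 1:0; 2:1; 3:2; 4:0)

Trace:
  0 f→0 g→2
  1 f→3 g→0
  2 f→2 g→1
  3 f→0 g→2
  4 f→1 g→0
⟦path⟧: (0:2; 1:0; 2:1; 3:2; 4:0)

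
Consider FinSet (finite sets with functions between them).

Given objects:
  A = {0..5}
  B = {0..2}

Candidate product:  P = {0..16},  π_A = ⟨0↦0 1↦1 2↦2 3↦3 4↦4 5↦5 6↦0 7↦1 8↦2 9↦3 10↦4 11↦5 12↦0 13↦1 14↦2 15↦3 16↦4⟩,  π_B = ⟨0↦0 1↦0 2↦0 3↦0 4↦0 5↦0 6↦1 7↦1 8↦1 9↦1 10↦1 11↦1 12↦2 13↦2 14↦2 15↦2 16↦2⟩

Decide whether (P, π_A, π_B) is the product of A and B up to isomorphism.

|A|·|B| = 6·3 = 18;  |P| = 17
  → cardinalities differ; no bijection possible.

Answer: NOT A VALID PRODUCT — |P|=17 ≠ |A|·|B|=18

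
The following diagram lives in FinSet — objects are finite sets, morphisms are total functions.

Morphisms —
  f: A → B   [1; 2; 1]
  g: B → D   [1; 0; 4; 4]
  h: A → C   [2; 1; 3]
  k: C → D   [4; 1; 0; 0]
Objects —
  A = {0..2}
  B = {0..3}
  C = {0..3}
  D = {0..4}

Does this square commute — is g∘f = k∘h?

Answer: DOES NOT COMMUTE

Work:
1) trace f;g:
  0 f→1 g→0
  1 f→2 g→4
  2 f→1 g→0
  ⟦path⟧₁ = [0; 4; 0]
2) trace h;k:
  0 h→2 k→0
  1 h→1 k→1
  2 h→3 k→0
  ⟦path⟧₂ = [0; 1; 0]
Equal? differ; not commutative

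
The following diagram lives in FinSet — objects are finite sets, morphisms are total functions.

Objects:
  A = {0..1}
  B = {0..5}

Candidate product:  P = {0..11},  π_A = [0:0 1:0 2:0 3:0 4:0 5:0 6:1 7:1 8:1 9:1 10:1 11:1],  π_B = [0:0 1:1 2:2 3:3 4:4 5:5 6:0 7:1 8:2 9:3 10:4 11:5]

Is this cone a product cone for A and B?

Answer: VALID PRODUCT

Work:
|A|·|B| = 2·6 = 12;  |P| = 12
Check the pairing map k ↦ (π_A(k), π_B(k)):
  0 : (0,0)
  1 : (0,1)
  2 : (0,2)
  3 : (0,3)
  4 : (0,4)
  5 : (0,5)
  6 : (1,0)
  7 : (1,1)
  8 : (1,2)
  9 : (1,3)
  10 : (1,4)
  11 : (1,5)
distinct pairs in image: 12 / 12 needed
  → bijection onto A×B; projections well-typed.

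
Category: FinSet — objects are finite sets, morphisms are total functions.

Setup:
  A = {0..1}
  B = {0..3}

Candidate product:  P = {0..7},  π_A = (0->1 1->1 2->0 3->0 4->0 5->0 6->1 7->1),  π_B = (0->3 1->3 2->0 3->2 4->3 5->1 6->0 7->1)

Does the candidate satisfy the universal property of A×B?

Answer: NOT A VALID PRODUCT — duplicate pair at indices 0,1

Derivation:
|A|·|B| = 2·4 = 8;  |P| = 8
Check the pairing map k ↦ (π_A(k), π_B(k)):
  0 -> (1,3)
  1 -> (1,3)  ✗ repeats pair of k=0
  2 -> (0,0)
  3 -> (0,2)
  4 -> (0,3)
  5 -> (0,1)
  6 -> (1,0)
  7 -> (1,1)
distinct pairs in image: 7 / 8 needed
  → (1,3) hit at k=0 and k=1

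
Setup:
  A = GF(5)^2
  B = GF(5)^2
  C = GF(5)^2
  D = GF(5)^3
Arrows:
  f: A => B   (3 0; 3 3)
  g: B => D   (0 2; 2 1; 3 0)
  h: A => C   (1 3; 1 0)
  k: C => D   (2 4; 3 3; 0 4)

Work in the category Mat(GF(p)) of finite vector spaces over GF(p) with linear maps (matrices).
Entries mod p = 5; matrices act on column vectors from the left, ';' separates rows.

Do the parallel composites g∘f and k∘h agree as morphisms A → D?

Path 1 = f;g:
  e0=(1,0) f=>(3,3) g=>(1,4,4)
  e1=(0,1) f=>(0,3) g=>(1,3,0)
  composite₁ = (1 1; 4 3; 4 0)
Path 2 = h;k:
  e0=(1,0) h=>(1,1) k=>(1,1,4)
  e1=(0,1) h=>(3,0) k=>(1,4,0)
  composite₂ = (1 1; 1 4; 4 0)
Equal? NO — does not commute

Answer: DOES NOT COMMUTE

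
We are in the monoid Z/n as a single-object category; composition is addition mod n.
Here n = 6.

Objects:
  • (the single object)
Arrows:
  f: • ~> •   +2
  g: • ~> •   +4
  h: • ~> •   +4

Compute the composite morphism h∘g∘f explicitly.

Answer: +4

Trace:
  0 +2≡2 +4≡0 +4≡4  (mod 6)
⟦path⟧: +4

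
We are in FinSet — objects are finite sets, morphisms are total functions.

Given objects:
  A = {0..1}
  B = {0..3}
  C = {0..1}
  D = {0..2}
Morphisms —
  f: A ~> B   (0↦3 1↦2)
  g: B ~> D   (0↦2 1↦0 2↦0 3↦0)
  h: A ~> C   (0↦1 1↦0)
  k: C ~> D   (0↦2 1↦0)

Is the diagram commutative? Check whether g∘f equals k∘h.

Answer: DOES NOT COMMUTE

Derivation:
Along f;g (path 1):
  0 f~>3 g~>0
  1 f~>2 g~>0
  ⟦path⟧₁ = (0↦0 1↦0)
Along h;k (path 2):
  0 h~>1 k~>0
  1 h~>0 k~>2
  ⟦path⟧₂ = (0↦0 1↦2)
Equal? NO — does not commute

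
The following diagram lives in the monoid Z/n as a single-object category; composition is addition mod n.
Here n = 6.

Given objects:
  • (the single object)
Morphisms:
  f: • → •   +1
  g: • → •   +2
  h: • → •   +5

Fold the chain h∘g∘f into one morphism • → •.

  0 +1≡1 +2≡3 +5≡2  (mod 6)
⟦path⟧: +2

Answer: +2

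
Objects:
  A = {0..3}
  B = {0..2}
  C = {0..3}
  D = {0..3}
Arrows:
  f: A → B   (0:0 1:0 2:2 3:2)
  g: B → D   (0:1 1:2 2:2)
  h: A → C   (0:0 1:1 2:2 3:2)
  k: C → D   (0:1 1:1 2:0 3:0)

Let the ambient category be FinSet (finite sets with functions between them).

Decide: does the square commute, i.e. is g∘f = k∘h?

Path 1 = f;g:
  0 f→0 g→1
  1 f→0 g→1
  2 f→2 g→2
  3 f→2 g→2
  composite₁ = (0:1 1:1 2:2 3:2)
Path 2 = h;k:
  0 h→0 k→1
  1 h→1 k→1
  2 h→2 k→0
  3 h→2 k→0
  composite₂ = (0:1 1:1 2:0 3:0)
Equal? differ; not commutative

Answer: DOES NOT COMMUTE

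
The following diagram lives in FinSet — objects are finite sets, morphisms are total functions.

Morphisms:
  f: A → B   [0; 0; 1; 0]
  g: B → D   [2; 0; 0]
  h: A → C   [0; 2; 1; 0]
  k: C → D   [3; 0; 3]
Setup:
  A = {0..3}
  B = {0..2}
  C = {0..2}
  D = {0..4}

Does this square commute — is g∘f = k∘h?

Answer: DOES NOT COMMUTE

Derivation:
1) trace f;g:
  0 f→0 g→2
  1 f→0 g→2
  2 f→1 g→0
  3 f→0 g→2
  composite₁ = [2; 2; 0; 2]
2) trace h;k:
  0 h→0 k→3
  1 h→2 k→3
  2 h→1 k→0
  3 h→0 k→3
  composite₂ = [3; 3; 0; 3]
Equal? differ; not commutative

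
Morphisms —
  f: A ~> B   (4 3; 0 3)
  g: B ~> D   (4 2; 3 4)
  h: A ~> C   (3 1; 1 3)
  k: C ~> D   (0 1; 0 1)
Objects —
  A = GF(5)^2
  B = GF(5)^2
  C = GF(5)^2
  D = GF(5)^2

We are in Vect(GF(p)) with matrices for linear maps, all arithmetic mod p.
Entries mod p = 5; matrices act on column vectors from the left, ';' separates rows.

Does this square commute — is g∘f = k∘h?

1) trace f;g:
  e0=[1,0] f~>[4,0] g~>[1,2]
  e1=[0,1] f~>[3,3] g~>[3,1]
  composite₁ = (1 3; 2 1)
2) trace h;k:
  e0=[1,0] h~>[3,1] k~>[1,1]
  e1=[0,1] h~>[1,3] k~>[3,3]
  composite₂ = (1 3; 1 3)
Equal? differ; not commutative

Answer: DOES NOT COMMUTE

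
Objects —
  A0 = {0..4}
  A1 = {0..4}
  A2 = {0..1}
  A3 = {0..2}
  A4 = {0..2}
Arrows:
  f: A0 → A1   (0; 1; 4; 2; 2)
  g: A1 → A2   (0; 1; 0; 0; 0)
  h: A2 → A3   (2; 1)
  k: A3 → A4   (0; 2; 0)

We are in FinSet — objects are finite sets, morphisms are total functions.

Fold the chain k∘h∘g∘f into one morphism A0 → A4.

Answer: (0; 2; 0; 0; 0)

Trace:
  0 f→0 g→0 h→2 k→0
  1 f→1 g→1 h→1 k→2
  2 f→4 g→0 h→2 k→0
  3 f→2 g→0 h→2 k→0
  4 f→2 g→0 h→2 k→0
composite: (0; 2; 0; 0; 0)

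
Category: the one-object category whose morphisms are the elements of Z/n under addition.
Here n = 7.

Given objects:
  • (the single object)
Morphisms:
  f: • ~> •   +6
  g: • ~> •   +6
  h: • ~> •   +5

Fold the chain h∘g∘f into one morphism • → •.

  0 +6≡6 +6≡5 +5≡3  (mod 7)
composite: +3

Answer: +3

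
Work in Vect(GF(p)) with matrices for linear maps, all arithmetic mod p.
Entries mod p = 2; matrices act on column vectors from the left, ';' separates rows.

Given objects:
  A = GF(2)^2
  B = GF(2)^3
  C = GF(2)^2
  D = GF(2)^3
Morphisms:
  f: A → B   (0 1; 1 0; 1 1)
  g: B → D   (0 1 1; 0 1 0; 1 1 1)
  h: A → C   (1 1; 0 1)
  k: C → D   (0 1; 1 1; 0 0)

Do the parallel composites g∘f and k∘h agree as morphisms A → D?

Path 1 = f;g:
  e0=[1,0] f→[0,1,1] g→[0,1,0]
  e1=[0,1] f→[1,0,1] g→[1,0,0]
  composite₁ = (0 1; 1 0; 0 0)
Path 2 = h;k:
  e0=[1,0] h→[1,0] k→[0,1,0]
  e1=[0,1] h→[1,1] k→[1,0,0]
  composite₂ = (0 1; 1 0; 0 0)
Equal? equal; square commutes

Answer: COMMUTES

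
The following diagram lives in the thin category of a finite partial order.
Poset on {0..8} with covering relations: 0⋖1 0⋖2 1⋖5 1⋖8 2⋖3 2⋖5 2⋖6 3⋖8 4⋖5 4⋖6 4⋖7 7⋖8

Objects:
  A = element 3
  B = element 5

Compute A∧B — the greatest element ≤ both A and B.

Answer: A∧B = 2

Trace:
Lower bounds of A=3 and B=5: {0,2}
  0 ≤ 2
  2 ≤ 2
glb = 2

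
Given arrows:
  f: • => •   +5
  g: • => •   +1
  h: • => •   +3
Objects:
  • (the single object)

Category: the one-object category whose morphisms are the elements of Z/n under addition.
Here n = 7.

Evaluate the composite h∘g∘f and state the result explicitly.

  0 +5≡5 +1≡6 +3≡2  (mod 7)
⟦path⟧: +2

Answer: +2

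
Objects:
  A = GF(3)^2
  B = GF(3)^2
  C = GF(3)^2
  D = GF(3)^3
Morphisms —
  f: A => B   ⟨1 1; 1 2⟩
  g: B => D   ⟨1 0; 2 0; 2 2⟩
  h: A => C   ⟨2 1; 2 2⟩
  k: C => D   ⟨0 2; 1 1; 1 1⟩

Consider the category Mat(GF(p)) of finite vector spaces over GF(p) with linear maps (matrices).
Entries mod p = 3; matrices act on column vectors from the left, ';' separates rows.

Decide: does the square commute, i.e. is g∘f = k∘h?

Answer: DOES NOT COMMUTE

Work:
Path 1 = f;g:
  e0=⟨1,0⟩ f=>⟨1,1⟩ g=>⟨1,2,1⟩
  e1=⟨0,1⟩ f=>⟨1,2⟩ g=>⟨1,2,0⟩
  result₁ = ⟨1 1; 2 2; 1 0⟩
Path 2 = h;k:
  e0=⟨1,0⟩ h=>⟨2,2⟩ k=>⟨1,1,1⟩
  e1=⟨0,1⟩ h=>⟨1,2⟩ k=>⟨1,0,0⟩
  result₂ = ⟨1 1; 1 0; 1 0⟩
Equal? differ; not commutative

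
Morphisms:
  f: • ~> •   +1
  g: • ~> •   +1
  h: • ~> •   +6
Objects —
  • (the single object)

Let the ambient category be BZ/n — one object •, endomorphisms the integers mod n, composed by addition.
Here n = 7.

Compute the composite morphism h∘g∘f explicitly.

Answer: +1

Derivation:
  0 +1≡1 +1≡2 +6≡1  (mod 7)
composite: +1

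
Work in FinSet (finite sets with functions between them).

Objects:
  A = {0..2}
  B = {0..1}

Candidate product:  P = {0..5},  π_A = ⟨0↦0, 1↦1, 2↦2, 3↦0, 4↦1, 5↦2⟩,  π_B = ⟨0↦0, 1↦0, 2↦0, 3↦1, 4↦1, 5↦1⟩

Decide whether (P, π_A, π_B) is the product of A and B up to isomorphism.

|A|·|B| = 3·2 = 6;  |P| = 6
Check the pairing map k ↦ (π_A(k), π_B(k)):
  0 ↦ (0,0)
  1 ↦ (1,0)
  2 ↦ (2,0)
  3 ↦ (0,1)
  4 ↦ (1,1)
  5 ↦ (2,1)
distinct pairs in image: 6 / 6 needed
  → bijection onto A×B; projections well-typed.

Answer: VALID PRODUCT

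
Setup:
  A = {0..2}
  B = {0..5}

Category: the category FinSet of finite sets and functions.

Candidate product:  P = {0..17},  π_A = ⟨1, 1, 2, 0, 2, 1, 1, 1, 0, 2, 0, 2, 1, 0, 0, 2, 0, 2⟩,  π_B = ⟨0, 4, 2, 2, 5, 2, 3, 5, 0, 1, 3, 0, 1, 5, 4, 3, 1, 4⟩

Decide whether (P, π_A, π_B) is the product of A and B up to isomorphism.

Answer: VALID PRODUCT

Derivation:
|A|·|B| = 3·6 = 18;  |P| = 18
Check the pairing map k ↦ (π_A(k), π_B(k)):
  0 : (1,0)
  1 : (1,4)
  2 : (2,2)
  3 : (0,2)
  4 : (2,5)
  5 : (1,2)
  6 : (1,3)
  7 : (1,5)
  8 : (0,0)
  9 : (2,1)
  10 : (0,3)
  11 : (2,0)
  12 : (1,1)
  13 : (0,5)
  14 : (0,4)
  15 : (2,3)
  16 : (0,1)
  17 : (2,4)
distinct pairs in image: 18 / 18 needed
  → bijection onto A×B; projections well-typed.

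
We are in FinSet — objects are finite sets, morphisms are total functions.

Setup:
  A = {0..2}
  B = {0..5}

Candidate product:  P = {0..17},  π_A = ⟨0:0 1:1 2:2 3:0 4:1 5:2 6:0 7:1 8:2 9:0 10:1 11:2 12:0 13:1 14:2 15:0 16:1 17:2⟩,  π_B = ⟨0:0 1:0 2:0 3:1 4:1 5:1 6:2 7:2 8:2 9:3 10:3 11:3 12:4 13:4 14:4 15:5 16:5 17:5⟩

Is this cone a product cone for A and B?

Answer: VALID PRODUCT

Derivation:
|A|·|B| = 3·6 = 18;  |P| = 18
Check the pairing map k ↦ (π_A(k), π_B(k)):
  0 : (0,0)
  1 : (1,0)
  2 : (2,0)
  3 : (0,1)
  4 : (1,1)
  5 : (2,1)
  6 : (0,2)
  7 : (1,2)
  8 : (2,2)
  9 : (0,3)
  10 : (1,3)
  11 : (2,3)
  12 : (0,4)
  13 : (1,4)
  14 : (2,4)
  15 : (0,5)
  16 : (1,5)
  17 : (2,5)
distinct pairs in image: 18 / 18 needed
  → bijection onto A×B; projections well-typed.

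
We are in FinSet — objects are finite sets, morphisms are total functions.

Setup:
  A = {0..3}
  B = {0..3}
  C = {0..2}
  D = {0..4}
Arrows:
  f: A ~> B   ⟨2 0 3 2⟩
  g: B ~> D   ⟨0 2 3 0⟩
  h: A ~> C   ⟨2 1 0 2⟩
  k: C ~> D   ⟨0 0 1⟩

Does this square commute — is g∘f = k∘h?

Answer: DOES NOT COMMUTE

Work:
Along f;g (path 1):
  0 f~>2 g~>3
  1 f~>0 g~>0
  2 f~>3 g~>0
  3 f~>2 g~>3
  ⟦path⟧₁ = ⟨3 0 0 3⟩
Along h;k (path 2):
  0 h~>2 k~>1
  1 h~>1 k~>0
  2 h~>0 k~>0
  3 h~>2 k~>1
  ⟦path⟧₂ = ⟨1 0 0 1⟩
Equal? distinct morphisms ✗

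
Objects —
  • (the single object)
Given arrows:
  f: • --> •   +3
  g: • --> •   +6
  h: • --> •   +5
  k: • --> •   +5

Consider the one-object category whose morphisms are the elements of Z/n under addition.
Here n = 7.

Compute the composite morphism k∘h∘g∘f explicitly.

Answer: +5

Work:
  0 +3≡3 +6≡2 +5≡0 +5≡5  (mod 7)
composite: +5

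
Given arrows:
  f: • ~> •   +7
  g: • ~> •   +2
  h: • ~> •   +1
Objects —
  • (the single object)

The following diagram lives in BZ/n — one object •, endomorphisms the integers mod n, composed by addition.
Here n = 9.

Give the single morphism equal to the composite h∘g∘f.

Answer: +1

Trace:
  0 +7≡7 +2≡0 +1≡1  (mod 9)
composite: +1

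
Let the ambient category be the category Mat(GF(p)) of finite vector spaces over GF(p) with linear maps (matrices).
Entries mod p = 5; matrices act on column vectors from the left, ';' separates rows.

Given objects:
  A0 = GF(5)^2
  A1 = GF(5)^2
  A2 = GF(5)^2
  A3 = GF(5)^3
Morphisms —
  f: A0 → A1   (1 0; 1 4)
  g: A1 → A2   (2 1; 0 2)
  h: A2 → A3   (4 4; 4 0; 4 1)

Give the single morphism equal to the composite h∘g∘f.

Answer: (0 3; 2 1; 4 4)

Trace:
  e0=⟨1,0⟩ f→⟨1,1⟩ g→⟨3,2⟩ h→⟨0,2,4⟩
  e1=⟨0,1⟩ f→⟨0,4⟩ g→⟨4,3⟩ h→⟨3,1,4⟩
composite: (0 3; 2 1; 4 4)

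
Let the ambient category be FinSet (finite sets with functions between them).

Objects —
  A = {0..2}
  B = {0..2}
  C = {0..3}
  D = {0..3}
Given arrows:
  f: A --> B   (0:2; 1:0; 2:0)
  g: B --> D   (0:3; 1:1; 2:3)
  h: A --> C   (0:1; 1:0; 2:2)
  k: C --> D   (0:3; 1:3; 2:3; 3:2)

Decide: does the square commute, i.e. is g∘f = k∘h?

Along f;g (path 1):
  0 f-->2 g-->3
  1 f-->0 g-->3
  2 f-->0 g-->3
  ⟦path⟧₁ = (0:3; 1:3; 2:3)
Along h;k (path 2):
  0 h-->1 k-->3
  1 h-->0 k-->3
  2 h-->2 k-->3
  ⟦path⟧₂ = (0:3; 1:3; 2:3)
Equal? equal; square commutes

Answer: COMMUTES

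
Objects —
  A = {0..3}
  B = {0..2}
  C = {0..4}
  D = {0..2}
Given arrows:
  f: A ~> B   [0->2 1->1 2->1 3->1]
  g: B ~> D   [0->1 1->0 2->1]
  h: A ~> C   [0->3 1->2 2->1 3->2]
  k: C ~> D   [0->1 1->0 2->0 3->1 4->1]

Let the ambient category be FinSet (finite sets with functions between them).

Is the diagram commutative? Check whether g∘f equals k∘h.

Answer: COMMUTES

Derivation:
1) trace f;g:
  0 f~>2 g~>1
  1 f~>1 g~>0
  2 f~>1 g~>0
  3 f~>1 g~>0
  ⟦path⟧₁ = [0->1 1->0 2->0 3->0]
2) trace h;k:
  0 h~>3 k~>1
  1 h~>2 k~>0
  2 h~>1 k~>0
  3 h~>2 k~>0
  ⟦path⟧₂ = [0->1 1->0 2->0 3->0]
Equal? equal; square commutes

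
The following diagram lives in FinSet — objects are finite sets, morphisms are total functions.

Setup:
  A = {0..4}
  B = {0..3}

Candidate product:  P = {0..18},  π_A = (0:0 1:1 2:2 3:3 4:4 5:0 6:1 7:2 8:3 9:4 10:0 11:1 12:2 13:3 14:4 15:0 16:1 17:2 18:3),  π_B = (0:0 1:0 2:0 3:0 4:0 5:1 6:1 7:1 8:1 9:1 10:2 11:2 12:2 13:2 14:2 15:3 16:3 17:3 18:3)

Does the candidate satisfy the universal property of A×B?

|A|·|B| = 5·4 = 20;  |P| = 19
  → cardinalities differ; no bijection possible.

Answer: NOT A VALID PRODUCT — |P|=19 ≠ |A|·|B|=20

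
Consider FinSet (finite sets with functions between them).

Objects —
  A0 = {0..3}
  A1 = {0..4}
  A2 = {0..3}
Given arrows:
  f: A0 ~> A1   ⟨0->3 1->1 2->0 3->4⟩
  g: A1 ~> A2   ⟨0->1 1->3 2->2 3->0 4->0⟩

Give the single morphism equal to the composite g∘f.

Answer: ⟨0->0 1->3 2->1 3->0⟩

Work:
  0 f~>3 g~>0
  1 f~>1 g~>3
  2 f~>0 g~>1
  3 f~>4 g~>0
result: ⟨0->0 1->3 2->1 3->0⟩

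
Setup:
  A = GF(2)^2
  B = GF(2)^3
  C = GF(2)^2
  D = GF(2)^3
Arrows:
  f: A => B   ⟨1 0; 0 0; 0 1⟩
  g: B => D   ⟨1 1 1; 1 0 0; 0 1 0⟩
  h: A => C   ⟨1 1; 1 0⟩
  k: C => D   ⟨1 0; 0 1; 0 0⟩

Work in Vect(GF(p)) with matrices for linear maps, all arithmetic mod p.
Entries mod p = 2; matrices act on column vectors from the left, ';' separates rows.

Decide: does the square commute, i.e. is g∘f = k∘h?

Answer: COMMUTES

Derivation:
Along f;g (path 1):
  e0=⟨1,0⟩ f=>⟨1,0,0⟩ g=>⟨1,1,0⟩
  e1=⟨0,1⟩ f=>⟨0,0,1⟩ g=>⟨1,0,0⟩
  result₁ = ⟨1 1; 1 0; 0 0⟩
Along h;k (path 2):
  e0=⟨1,0⟩ h=>⟨1,1⟩ k=>⟨1,1,0⟩
  e1=⟨0,1⟩ h=>⟨1,0⟩ k=>⟨1,0,0⟩
  result₂ = ⟨1 1; 1 0; 0 0⟩
Equal? same morphism ✓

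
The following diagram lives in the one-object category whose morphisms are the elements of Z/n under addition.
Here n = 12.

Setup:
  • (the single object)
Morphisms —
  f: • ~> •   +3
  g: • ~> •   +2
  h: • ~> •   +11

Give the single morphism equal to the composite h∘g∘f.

  0 +3≡3 +2≡5 +11≡4  (mod 12)
composite: +4

Answer: +4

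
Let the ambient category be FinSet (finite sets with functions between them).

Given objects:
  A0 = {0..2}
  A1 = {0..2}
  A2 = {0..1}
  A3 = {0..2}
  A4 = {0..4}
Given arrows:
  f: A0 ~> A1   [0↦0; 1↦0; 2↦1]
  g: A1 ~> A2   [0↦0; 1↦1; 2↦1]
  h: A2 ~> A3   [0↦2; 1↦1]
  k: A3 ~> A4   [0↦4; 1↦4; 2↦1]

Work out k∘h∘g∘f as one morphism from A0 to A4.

Answer: [0↦1; 1↦1; 2↦4]

Trace:
  0 f~>0 g~>0 h~>2 k~>1
  1 f~>0 g~>0 h~>2 k~>1
  2 f~>1 g~>1 h~>1 k~>4
⟦path⟧: [0↦1; 1↦1; 2↦4]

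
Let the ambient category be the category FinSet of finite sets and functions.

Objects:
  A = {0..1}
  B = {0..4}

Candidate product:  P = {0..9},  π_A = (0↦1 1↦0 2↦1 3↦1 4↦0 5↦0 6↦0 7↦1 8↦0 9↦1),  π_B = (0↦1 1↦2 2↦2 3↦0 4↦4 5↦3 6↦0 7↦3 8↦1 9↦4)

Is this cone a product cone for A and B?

|A|·|B| = 2·5 = 10;  |P| = 10
Check the pairing map k ↦ (π_A(k), π_B(k)):
  0 ↦ (1,1)
  1 ↦ (0,2)
  2 ↦ (1,2)
  3 ↦ (1,0)
  4 ↦ (0,4)
  5 ↦ (0,3)
  6 ↦ (0,0)
  7 ↦ (1,3)
  8 ↦ (0,1)
  9 ↦ (1,4)
distinct pairs in image: 10 / 10 needed
  → bijection onto A×B; projections well-typed.

Answer: VALID PRODUCT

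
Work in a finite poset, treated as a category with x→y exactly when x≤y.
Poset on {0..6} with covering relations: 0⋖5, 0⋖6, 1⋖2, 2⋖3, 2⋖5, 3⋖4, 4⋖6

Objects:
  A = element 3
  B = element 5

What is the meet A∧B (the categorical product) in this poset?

Answer: A∧B = 2

Work:
Common predecessors of 3,5: {1,2}
  1 ≤ 2
  2 ≤ 2
glb = 2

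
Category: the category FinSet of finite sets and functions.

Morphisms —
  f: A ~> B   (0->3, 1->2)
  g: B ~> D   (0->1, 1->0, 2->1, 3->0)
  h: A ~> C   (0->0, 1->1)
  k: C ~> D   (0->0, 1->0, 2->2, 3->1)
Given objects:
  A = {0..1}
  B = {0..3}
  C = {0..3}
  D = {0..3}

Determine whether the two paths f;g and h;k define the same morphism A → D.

Answer: DOES NOT COMMUTE

Derivation:
Path 1 = f;g:
  0 f~>3 g~>0
  1 f~>2 g~>1
  composite₁ = (0->0, 1->1)
Path 2 = h;k:
  0 h~>0 k~>0
  1 h~>1 k~>0
  composite₂ = (0->0, 1->0)
Equal? NO — does not commute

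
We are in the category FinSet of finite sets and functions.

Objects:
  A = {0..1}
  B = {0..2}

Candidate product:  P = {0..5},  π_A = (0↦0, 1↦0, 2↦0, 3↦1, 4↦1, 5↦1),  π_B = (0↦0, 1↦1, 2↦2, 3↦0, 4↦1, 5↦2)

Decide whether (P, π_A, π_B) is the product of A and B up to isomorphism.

Answer: VALID PRODUCT

Trace:
|A|·|B| = 2·3 = 6;  |P| = 6
Check the pairing map k ↦ (π_A(k), π_B(k)):
  0 ↦ (0,0)
  1 ↦ (0,1)
  2 ↦ (0,2)
  3 ↦ (1,0)
  4 ↦ (1,1)
  5 ↦ (1,2)
distinct pairs in image: 6 / 6 needed
  → bijection onto A×B; projections well-typed.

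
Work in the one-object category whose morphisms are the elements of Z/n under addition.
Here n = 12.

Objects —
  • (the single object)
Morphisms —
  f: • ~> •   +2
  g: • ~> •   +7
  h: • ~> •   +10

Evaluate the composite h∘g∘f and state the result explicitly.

Answer: +7

Derivation:
  0 +2≡2 +7≡9 +10≡7  (mod 12)
⟦path⟧: +7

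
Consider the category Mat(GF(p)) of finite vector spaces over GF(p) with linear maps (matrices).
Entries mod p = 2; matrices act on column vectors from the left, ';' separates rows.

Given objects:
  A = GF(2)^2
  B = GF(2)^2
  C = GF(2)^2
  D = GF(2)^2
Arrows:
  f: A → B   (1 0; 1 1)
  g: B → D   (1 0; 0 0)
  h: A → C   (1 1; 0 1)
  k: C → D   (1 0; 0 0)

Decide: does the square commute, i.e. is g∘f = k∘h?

Answer: DOES NOT COMMUTE

Derivation:
1) trace f;g:
  e0=⟨1,0⟩ f→⟨1,1⟩ g→⟨1,0⟩
  e1=⟨0,1⟩ f→⟨0,1⟩ g→⟨0,0⟩
  composite₁ = (1 0; 0 0)
2) trace h;k:
  e0=⟨1,0⟩ h→⟨1,0⟩ k→⟨1,0⟩
  e1=⟨0,1⟩ h→⟨1,1⟩ k→⟨1,0⟩
  composite₂ = (1 1; 0 0)
Equal? differ; not commutative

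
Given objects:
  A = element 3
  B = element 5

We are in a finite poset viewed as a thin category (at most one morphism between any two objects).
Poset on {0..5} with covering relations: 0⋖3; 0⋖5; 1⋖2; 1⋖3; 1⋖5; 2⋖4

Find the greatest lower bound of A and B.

Answer: NO MEET EXISTS

Work:
{x : x⊑A ∧ x⊑B} = {0,1}  (A=3, B=5)
  maximal lower bounds 0 and 1 are incomparable: neither 0⊑1 nor 1⊑0
→ no greatest lower bound exists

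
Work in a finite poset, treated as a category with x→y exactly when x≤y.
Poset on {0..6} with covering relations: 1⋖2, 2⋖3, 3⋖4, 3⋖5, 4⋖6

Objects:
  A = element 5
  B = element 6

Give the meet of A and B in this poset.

Lower bounds of A=5 and B=6: {1,2,3}
  1 ⊑ 3
  2 ⊑ 3
  3 ⊑ 3
glb = 3

Answer: A∧B = 3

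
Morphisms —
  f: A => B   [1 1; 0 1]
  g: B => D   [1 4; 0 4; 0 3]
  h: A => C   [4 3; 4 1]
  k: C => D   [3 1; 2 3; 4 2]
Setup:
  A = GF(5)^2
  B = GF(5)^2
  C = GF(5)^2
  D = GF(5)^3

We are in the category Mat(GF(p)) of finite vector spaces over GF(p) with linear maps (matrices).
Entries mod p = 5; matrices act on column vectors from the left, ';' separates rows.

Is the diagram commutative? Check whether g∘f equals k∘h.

Along f;g (path 1):
  e0=[1,0] f=>[1,0] g=>[1,0,0]
  e1=[0,1] f=>[1,1] g=>[0,4,3]
  ⟦path⟧₁ = [1 0; 0 4; 0 3]
Along h;k (path 2):
  e0=[1,0] h=>[4,4] k=>[1,0,4]
  e1=[0,1] h=>[3,1] k=>[0,4,4]
  ⟦path⟧₂ = [1 0; 0 4; 4 4]
Equal? distinct morphisms ✗

Answer: DOES NOT COMMUTE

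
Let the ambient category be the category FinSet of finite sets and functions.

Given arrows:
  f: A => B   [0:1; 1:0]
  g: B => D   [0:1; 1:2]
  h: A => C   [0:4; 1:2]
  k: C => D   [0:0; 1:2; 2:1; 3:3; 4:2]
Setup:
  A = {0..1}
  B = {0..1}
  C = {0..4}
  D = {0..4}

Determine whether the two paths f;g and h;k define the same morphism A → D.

Along f;g (path 1):
  0 f=>1 g=>2
  1 f=>0 g=>1
  ⟦path⟧₁ = [0:2; 1:1]
Along h;k (path 2):
  0 h=>4 k=>2
  1 h=>2 k=>1
  ⟦path⟧₂ = [0:2; 1:1]
Equal? YES — commutes

Answer: COMMUTES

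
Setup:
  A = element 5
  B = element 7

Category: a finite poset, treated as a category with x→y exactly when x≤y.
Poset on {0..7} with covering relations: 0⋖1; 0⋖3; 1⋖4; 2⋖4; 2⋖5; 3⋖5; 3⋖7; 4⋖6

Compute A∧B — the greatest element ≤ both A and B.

Answer: A∧B = 3

Trace:
{x : x<=A ∧ x<=B} = {0,3}  (A=5, B=7)
  0 <= 3
  3 <= 3
glb = 3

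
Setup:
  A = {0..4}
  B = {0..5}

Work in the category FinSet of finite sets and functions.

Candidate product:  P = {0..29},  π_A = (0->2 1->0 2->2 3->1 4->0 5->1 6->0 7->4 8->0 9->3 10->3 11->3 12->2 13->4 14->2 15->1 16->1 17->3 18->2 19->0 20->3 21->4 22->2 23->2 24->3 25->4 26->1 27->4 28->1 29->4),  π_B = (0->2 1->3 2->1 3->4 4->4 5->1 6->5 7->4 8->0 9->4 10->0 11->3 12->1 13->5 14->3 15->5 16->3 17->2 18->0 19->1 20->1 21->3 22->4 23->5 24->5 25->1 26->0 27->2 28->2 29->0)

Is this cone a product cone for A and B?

|A|·|B| = 5·6 = 30;  |P| = 30
Check the pairing map k ↦ (π_A(k), π_B(k)):
  0 -> (2,2)
  1 -> (0,3)
  2 -> (2,1)
  3 -> (1,4)
  4 -> (0,4)
  5 -> (1,1)
  6 -> (0,5)
  7 -> (4,4)
  8 -> (0,0)
  9 -> (3,4)
  10 -> (3,0)
  11 -> (3,3)
  12 -> (2,1)  ✗ repeats pair of k=2
  13 -> (4,5)
  14 -> (2,3)
  15 -> (1,5)
  16 -> (1,3)
  17 -> (3,2)
  18 -> (2,0)
  19 -> (0,1)
  20 -> (3,1)
  21 -> (4,3)
  22 -> (2,4)
  23 -> (2,5)
  24 -> (3,5)
  25 -> (4,1)
  26 -> (1,0)
  27 -> (4,2)
  28 -> (1,2)
  29 -> (4,0)
distinct pairs in image: 29 / 30 needed
  → (2,1) hit at k=2 and k=12

Answer: NOT A VALID PRODUCT — duplicate pair at indices 12,2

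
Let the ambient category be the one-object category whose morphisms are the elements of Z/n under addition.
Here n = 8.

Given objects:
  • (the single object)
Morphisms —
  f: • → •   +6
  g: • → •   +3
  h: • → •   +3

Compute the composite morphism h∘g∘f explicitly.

Answer: +4

Work:
  0 +6≡6 +3≡1 +3≡4  (mod 8)
result: +4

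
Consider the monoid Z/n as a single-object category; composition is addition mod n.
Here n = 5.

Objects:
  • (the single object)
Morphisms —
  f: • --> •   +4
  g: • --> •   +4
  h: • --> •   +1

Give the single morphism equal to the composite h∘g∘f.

  0 +4≡4 +4≡3 +1≡4  (mod 5)
⟦path⟧: +4

Answer: +4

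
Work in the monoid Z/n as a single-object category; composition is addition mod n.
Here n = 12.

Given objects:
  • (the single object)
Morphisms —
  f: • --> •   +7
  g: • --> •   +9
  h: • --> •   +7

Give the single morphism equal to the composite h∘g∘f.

  0 +7≡7 +9≡4 +7≡11  (mod 12)
result: +11

Answer: +11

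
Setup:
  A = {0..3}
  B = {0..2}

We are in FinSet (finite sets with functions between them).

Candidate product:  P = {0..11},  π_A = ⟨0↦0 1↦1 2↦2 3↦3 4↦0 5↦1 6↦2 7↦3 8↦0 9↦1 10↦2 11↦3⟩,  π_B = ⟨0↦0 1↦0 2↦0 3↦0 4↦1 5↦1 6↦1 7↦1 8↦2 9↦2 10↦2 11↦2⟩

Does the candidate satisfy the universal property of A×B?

Answer: VALID PRODUCT

Derivation:
|A|·|B| = 4·3 = 12;  |P| = 12
Check the pairing map k ↦ (π_A(k), π_B(k)):
  0 ↦ (0,0)
  1 ↦ (1,0)
  2 ↦ (2,0)
  3 ↦ (3,0)
  4 ↦ (0,1)
  5 ↦ (1,1)
  6 ↦ (2,1)
  7 ↦ (3,1)
  8 ↦ (0,2)
  9 ↦ (1,2)
  10 ↦ (2,2)
  11 ↦ (3,2)
distinct pairs in image: 12 / 12 needed
  → bijection onto A×B; projections well-typed.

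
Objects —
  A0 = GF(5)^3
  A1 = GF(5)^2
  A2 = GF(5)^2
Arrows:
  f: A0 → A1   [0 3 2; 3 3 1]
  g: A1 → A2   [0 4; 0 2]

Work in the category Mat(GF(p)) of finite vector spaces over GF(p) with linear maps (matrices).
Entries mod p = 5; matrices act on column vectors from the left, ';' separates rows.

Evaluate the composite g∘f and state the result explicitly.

  e0=[1,0,0] f→[0,3] g→[2,1]
  e1=[0,1,0] f→[3,3] g→[2,1]
  e2=[0,0,1] f→[2,1] g→[4,2]
composite: [2 2 4; 1 1 2]

Answer: [2 2 4; 1 1 2]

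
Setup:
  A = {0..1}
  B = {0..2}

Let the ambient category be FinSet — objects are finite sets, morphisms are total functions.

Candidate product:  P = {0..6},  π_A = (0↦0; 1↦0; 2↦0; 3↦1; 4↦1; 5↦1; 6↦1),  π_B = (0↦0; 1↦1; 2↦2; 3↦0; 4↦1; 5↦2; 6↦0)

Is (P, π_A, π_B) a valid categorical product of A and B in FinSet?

Answer: NOT A VALID PRODUCT — |P|=7 ≠ |A|·|B|=6

Trace:
|A|·|B| = 2·3 = 6;  |P| = 7
  → cardinalities differ; no bijection possible.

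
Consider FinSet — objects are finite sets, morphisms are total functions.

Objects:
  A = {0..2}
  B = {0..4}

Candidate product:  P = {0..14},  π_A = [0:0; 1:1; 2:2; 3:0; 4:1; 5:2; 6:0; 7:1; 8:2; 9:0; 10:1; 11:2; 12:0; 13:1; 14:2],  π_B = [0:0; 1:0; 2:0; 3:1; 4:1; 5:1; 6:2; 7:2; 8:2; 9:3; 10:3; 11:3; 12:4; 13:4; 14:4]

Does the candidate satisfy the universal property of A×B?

|A|·|B| = 3·5 = 15;  |P| = 15
Check the pairing map k ↦ (π_A(k), π_B(k)):
  0 : (0,0)
  1 : (1,0)
  2 : (2,0)
  3 : (0,1)
  4 : (1,1)
  5 : (2,1)
  6 : (0,2)
  7 : (1,2)
  8 : (2,2)
  9 : (0,3)
  10 : (1,3)
  11 : (2,3)
  12 : (0,4)
  13 : (1,4)
  14 : (2,4)
distinct pairs in image: 15 / 15 needed
  → bijection onto A×B; projections well-typed.

Answer: VALID PRODUCT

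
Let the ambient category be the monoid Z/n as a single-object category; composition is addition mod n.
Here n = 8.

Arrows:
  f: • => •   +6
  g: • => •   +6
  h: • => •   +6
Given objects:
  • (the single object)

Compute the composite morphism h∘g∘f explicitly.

Answer: +2

Work:
  0 +6≡6 +6≡4 +6≡2  (mod 8)
result: +2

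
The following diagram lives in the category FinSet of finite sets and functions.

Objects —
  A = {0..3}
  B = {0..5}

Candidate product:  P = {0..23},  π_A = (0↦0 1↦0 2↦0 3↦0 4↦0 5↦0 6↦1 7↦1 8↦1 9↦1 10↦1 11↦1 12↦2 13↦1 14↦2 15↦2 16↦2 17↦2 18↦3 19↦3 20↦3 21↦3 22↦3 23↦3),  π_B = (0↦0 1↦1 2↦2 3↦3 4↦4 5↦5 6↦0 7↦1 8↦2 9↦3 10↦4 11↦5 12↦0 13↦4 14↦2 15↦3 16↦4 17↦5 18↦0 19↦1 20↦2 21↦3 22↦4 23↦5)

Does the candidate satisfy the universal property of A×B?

|A|·|B| = 4·6 = 24;  |P| = 24
Check the pairing map k ↦ (π_A(k), π_B(k)):
  0 ↦ (0,0)
  1 ↦ (0,1)
  2 ↦ (0,2)
  3 ↦ (0,3)
  4 ↦ (0,4)
  5 ↦ (0,5)
  6 ↦ (1,0)
  7 ↦ (1,1)
  8 ↦ (1,2)
  9 ↦ (1,3)
  10 ↦ (1,4)
  11 ↦ (1,5)
  12 ↦ (2,0)
  13 ↦ (1,4)  ✗ repeats pair of k=10
  14 ↦ (2,2)
  15 ↦ (2,3)
  16 ↦ (2,4)
  17 ↦ (2,5)
  18 ↦ (3,0)
  19 ↦ (3,1)
  20 ↦ (3,2)
  21 ↦ (3,3)
  22 ↦ (3,4)
  23 ↦ (3,5)
distinct pairs in image: 23 / 24 needed
  → (1,4) hit at k=10 and k=13

Answer: NOT A VALID PRODUCT — duplicate pair at indices 10,13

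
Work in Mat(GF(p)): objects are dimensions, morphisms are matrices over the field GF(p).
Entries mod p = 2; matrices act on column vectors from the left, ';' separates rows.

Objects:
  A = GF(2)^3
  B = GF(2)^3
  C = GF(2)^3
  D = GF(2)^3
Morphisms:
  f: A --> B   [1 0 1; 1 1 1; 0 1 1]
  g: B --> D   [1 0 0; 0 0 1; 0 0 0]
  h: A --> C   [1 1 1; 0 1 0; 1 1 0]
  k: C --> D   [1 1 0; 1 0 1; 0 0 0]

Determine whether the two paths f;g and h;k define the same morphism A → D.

Answer: DOES NOT COMMUTE

Work:
Path 1 = f;g:
  e0=(1,0,0) f-->(1,1,0) g-->(1,0,0)
  e1=(0,1,0) f-->(0,1,1) g-->(0,1,0)
  e2=(0,0,1) f-->(1,1,1) g-->(1,1,0)
  ⟦path⟧₁ = [1 0 1; 0 1 1; 0 0 0]
Path 2 = h;k:
  e0=(1,0,0) h-->(1,0,1) k-->(1,0,0)
  e1=(0,1,0) h-->(1,1,1) k-->(0,0,0)
  e2=(0,0,1) h-->(1,0,0) k-->(1,1,0)
  ⟦path⟧₂ = [1 0 1; 0 0 1; 0 0 0]
Equal? distinct morphisms ✗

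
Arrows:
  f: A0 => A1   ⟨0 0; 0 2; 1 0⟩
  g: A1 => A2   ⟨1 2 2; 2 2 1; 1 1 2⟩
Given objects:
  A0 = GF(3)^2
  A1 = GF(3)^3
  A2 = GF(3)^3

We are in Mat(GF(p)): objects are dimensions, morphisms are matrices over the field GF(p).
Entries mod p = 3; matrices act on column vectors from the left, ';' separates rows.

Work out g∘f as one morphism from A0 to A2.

  e0=[1,0] f=>[0,0,1] g=>[2,1,2]
  e1=[0,1] f=>[0,2,0] g=>[1,1,2]
composite: ⟨2 1; 1 1; 2 2⟩

Answer: ⟨2 1; 1 1; 2 2⟩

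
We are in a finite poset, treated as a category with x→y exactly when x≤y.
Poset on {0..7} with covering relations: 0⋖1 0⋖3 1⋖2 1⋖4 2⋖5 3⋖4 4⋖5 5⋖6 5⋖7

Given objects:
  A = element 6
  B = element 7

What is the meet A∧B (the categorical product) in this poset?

Common predecessors of 6,7: {0,1,2,3,4,5}
  0 ≤ 5
  1 ≤ 5
  2 ≤ 5
  3 ≤ 5
  4 ≤ 5
  5 ≤ 5
glb = 5

Answer: A∧B = 5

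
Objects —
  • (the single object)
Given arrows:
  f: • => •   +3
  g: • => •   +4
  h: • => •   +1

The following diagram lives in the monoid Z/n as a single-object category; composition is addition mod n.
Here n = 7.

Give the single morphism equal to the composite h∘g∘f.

Answer: +1

Work:
  0 +3≡3 +4≡0 +1≡1  (mod 7)
result: +1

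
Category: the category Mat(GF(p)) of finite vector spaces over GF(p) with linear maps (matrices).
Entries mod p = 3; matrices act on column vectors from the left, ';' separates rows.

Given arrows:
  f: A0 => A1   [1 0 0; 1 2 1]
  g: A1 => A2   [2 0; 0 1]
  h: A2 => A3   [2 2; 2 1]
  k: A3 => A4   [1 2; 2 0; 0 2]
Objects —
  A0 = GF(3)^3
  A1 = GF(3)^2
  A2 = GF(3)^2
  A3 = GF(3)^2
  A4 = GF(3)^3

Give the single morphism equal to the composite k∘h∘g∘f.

  e0=[1,0,0] f=>[1,1] g=>[2,1] h=>[0,2] k=>[1,0,1]
  e1=[0,1,0] f=>[0,2] g=>[0,2] h=>[1,2] k=>[2,2,1]
  e2=[0,0,1] f=>[0,1] g=>[0,1] h=>[2,1] k=>[1,1,2]
result: [1 2 1; 0 2 1; 1 1 2]

Answer: [1 2 1; 0 2 1; 1 1 2]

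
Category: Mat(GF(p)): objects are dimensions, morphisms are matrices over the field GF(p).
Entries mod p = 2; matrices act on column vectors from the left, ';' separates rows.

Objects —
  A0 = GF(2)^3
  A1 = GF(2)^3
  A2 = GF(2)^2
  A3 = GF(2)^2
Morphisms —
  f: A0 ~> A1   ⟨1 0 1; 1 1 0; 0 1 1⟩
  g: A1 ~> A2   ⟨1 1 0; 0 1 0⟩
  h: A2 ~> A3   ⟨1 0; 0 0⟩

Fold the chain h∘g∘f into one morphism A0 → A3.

Answer: ⟨0 1 1; 0 0 0⟩

Trace:
  e0=⟨1,0,0⟩ f~>⟨1,1,0⟩ g~>⟨0,1⟩ h~>⟨0,0⟩
  e1=⟨0,1,0⟩ f~>⟨0,1,1⟩ g~>⟨1,1⟩ h~>⟨1,0⟩
  e2=⟨0,0,1⟩ f~>⟨1,0,1⟩ g~>⟨1,0⟩ h~>⟨1,0⟩
composite: ⟨0 1 1; 0 0 0⟩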